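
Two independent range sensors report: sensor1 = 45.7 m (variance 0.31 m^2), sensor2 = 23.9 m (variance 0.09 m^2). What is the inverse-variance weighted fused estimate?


w1 = (1/var1) / (1/var1 + 1/var2)
   = 3.2258 / (3.2258 + 11.1111) = 0.225
w2 = 1 - w1 = 0.775
fused = w1*s1 + w2*s2 = 10.2825 + 18.5225
= 28.805 m


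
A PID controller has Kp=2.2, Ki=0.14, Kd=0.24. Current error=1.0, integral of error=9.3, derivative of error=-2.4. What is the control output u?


u = Kp*e + Ki*int(e) + Kd*de/dt
= 2.2*1.0 + 0.14*9.3 + 0.24*(-2.4)
= 2.2 + 1.302 + -0.576
= 2.926


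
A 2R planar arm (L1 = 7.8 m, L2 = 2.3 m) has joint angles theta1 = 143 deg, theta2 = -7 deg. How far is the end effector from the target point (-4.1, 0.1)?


End effector via forward kinematics:
x = L1*cos(t1) + L2*cos(t1+t2) = -7.8838
y = L1*sin(t1) + L2*sin(t1+t2) = 6.2919
Distance to target:
d = sqrt((-4.1 - -7.8838)^2 + (0.1 - 6.2919)^2)
= sqrt(14.3174 + 38.3393)
= 7.2565 m


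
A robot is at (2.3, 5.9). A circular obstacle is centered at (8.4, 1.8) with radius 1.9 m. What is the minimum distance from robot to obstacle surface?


center_dist = sqrt((2.3-8.4)^2 + (5.9-1.8)^2)
= sqrt(37.21 + 16.81)
= 7.3498
min_dist = center_dist - radius = 7.3498 - 1.9 = 5.4498 m


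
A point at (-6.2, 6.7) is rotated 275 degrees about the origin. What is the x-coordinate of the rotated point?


x' = x*cos(theta) - y*sin(theta)
cos(275 deg) = 0.0872, sin(275 deg) = -0.9962
x' = -6.2 * 0.0872 - 6.7 * -0.9962
= -0.5404 - -6.6745
= 6.1341


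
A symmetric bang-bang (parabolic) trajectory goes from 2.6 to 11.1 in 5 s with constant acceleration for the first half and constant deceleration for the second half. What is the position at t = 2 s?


Symmetric rest-to-rest: each phase covers (pf-p0)/2 in time T/2. 0.5*a*(T/2)^2 = (pf-p0)/2 => a = 4*(pf-p0)/T^2
a = 4*(11.1-2.6)/5^2 = 1.36
t = 2 is in the acceleration phase (t <= T/2).
p = p0 + 0.5*a*t^2 = 2.6 + 0.5*1.36*2^2
= 5.32


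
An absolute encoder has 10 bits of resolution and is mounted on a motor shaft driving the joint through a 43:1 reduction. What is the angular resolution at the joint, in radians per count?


counts = 2^10 = 1024
effective counts at joint = 1024 * 43 = 44032
resolution = 2*pi / 44032
= 1.4270e-04 rad/count


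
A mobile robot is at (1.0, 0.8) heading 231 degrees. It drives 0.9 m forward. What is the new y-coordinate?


y_new = y0 + d*sin(theta)
= 0.8 + 0.9*sin(231)
= 0.8 + -0.6994
= 0.1006


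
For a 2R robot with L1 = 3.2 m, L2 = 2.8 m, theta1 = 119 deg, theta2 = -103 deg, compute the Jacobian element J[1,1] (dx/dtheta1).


J[1,1] = -L1*sin(t1) - L2*sin(t1+t2)
= -3.2*sin(119) - 2.8*sin(16)
= -3.5706


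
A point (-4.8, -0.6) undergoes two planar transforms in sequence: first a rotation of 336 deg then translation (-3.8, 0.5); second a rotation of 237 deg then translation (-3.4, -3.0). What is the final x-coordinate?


After transform 1:
x1 = cos(336)*-4.8 - sin(336)*-0.6 + -3.8 = -8.4291
y1 = sin(336)*-4.8 + cos(336)*-0.6 + 0.5 = 1.9042
After transform 2:
x2 = cos(237)*-8.4291 - sin(237)*1.9042 + -3.4
= 2.7878


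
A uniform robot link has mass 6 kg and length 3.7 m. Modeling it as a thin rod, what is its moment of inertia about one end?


I = (1/3) * m * L^2
= (1/3) * 6 * 3.7^2
= 0.333333 * 6 * 13.69
= 27.38 kg*m^2


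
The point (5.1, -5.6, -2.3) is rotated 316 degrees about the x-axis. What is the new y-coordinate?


Rotation about x-axis: y' = y*cos(theta) - z*sin(theta)
= -5.6 * 0.7193 - -2.3 * -0.6947
= -5.626


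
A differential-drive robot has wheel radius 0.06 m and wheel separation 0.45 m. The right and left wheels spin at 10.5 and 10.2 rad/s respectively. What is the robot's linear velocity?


vR = r*wR = 0.06*10.5 = 0.63 m/s
vL = r*wL = 0.06*10.2 = 0.612 m/s
v = (vR+vL)/2 = 0.621 m/s
omega = (vR-vL)/L = 0.04 rad/s
linear velocity = 0.621 m/s


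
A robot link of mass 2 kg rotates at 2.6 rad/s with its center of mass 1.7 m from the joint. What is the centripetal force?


F = m * omega^2 * r
= 2 * 2.6^2 * 1.7
= 2 * 6.76 * 1.7
= 22.984 N


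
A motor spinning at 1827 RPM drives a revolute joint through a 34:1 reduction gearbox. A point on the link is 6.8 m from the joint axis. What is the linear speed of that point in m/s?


omega_motor = 1827 * 2*pi/60 = 191.323 rad/s
omega_joint = omega_motor / 34 = 5.6271 rad/s
v = omega_joint * r = 5.6271 * 6.8
= 38.2646 m/s


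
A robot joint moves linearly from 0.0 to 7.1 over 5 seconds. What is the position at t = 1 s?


s = t/T = 1/5 = 0.2
p(t) = p0 + (pf-p0)*s
= 0.0 + (7.1 - 0.0) * 0.2
= 1.42


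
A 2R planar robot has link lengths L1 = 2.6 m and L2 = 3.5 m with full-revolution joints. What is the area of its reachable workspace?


r_max = L1 + L2 = 6.1 m
r_min = |L1 - L2| = 0.9 m
Area = pi*(r_max^2 - r_min^2)
= pi*(37.21 - 0.81)
= pi * 36.4
= 114.354 m^2


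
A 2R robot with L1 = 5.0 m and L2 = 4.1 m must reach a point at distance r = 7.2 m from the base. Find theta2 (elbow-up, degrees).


cos(theta2) = (r^2 - L1^2 - L2^2) / (2*L1*L2)
cos(theta2) = (51.84 - 25.0 - 16.81) / 41.0
cos(theta2) = 0.244634
theta2 = 75.8398 degrees


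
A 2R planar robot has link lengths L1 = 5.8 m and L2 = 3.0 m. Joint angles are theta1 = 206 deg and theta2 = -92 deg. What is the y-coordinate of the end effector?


Convert angles to radians: theta1 = 3.5954, theta2 = -1.6057
y = L1*sin(theta1) + L2*sin(theta1+theta2)
y = -2.5426 + 2.7406
y = 0.1981


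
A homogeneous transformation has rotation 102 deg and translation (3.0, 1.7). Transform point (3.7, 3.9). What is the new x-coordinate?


x' = cos(theta)*px - sin(theta)*py + tx
= -0.2079*3.7 - 0.9781*3.9 + 3.0
= -1.584


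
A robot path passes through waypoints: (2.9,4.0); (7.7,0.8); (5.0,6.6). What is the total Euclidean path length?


Segment lengths:
  seg1 = sqrt((4.8)^2 + (-3.2)^2) = 5.7689
  seg2 = sqrt((-2.7)^2 + (5.8)^2) = 6.3977
Total = 12.1665


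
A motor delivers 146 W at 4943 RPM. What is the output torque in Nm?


omega = 4943 * 2*pi/60 = 517.6297 rad/s
tau = P / omega = 146 / 517.6297
= 0.2821 Nm


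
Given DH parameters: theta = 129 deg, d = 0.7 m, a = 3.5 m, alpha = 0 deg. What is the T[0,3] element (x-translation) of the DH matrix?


T[0,3] = a * cos(theta)
= 3.5 * cos(129 deg)
= 3.5 * -0.6293
= -2.2026


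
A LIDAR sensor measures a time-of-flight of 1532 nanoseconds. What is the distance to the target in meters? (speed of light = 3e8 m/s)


tof = 1532 ns = 1.532e-06 s
dist = c * tof / 2
= 3e8 * 1.532e-06 / 2
= 229.8 m


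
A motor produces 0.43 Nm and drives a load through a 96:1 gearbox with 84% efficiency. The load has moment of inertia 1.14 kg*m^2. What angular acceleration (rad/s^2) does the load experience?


tau_out = tau_motor * N * eta
= 0.43 * 96 * 0.84 = 34.6752 Nm
alpha = tau_out / I = 34.6752 / 1.14
= 30.4168 rad/s^2


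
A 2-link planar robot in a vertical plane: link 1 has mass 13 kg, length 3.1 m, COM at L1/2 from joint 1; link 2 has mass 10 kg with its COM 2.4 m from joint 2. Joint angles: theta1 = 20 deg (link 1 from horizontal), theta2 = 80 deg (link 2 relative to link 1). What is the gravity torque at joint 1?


Horizontal distance from joint 1 to link-1 COM:
  x_c1 = (L1/2)*cos(t1) = 1.55 * 0.9397 = 1.4565 m
Horizontal distance from joint 1 to link-2 COM:
  x_c2 = L1*cos(t1) + Lc2*cos(t1+t2)
       = 3.1*0.9397 + 2.4*-0.1736 = 2.4963 m
tau1 = m1*g*x_c1 + m2*g*x_c2
     = 13*9.81*1.4565 + 10*9.81*2.4963
     = 185.7504 + 244.8862
     = 430.6366 Nm


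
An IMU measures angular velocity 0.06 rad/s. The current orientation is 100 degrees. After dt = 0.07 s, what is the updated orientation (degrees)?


delta_theta = w * dt = 0.06 * 0.07 = 0.0042 rad
= 0.2406 deg
theta_new = 100 + 0.2406 = 100.2406 deg


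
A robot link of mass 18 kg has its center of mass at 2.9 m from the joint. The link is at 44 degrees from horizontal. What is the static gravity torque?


tau = m*g*L*cos(angle)
= 18 * 9.81 * 2.9 * cos(44 deg)
= 18 * 9.81 * 2.9 * 0.7193
= 368.361 Nm


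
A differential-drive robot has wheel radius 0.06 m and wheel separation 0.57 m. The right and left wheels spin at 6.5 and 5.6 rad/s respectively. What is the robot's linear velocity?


vR = r*wR = 0.06*6.5 = 0.39 m/s
vL = r*wL = 0.06*5.6 = 0.336 m/s
v = (vR+vL)/2 = 0.363 m/s
omega = (vR-vL)/L = 0.0947 rad/s
linear velocity = 0.363 m/s


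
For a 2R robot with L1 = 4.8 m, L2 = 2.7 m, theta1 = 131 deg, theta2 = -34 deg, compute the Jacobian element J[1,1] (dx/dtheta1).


J[1,1] = -L1*sin(t1) - L2*sin(t1+t2)
= -4.8*sin(131) - 2.7*sin(97)
= -6.3025


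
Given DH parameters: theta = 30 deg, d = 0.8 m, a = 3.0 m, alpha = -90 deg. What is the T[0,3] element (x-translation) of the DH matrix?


T[0,3] = a * cos(theta)
= 3.0 * cos(30 deg)
= 3.0 * 0.866
= 2.5981


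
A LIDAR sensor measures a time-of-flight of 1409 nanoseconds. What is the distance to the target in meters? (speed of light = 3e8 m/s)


tof = 1409 ns = 1.409e-06 s
dist = c * tof / 2
= 3e8 * 1.409e-06 / 2
= 211.35 m


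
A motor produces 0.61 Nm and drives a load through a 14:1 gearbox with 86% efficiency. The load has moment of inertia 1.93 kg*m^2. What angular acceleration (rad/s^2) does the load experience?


tau_out = tau_motor * N * eta
= 0.61 * 14 * 0.86 = 7.3444 Nm
alpha = tau_out / I = 7.3444 / 1.93
= 3.8054 rad/s^2


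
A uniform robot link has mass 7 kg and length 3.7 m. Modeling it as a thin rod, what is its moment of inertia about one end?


I = (1/3) * m * L^2
= (1/3) * 7 * 3.7^2
= 0.333333 * 7 * 13.69
= 31.9433 kg*m^2


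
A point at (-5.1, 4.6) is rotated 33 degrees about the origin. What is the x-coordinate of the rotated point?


x' = x*cos(theta) - y*sin(theta)
cos(33 deg) = 0.8387, sin(33 deg) = 0.5446
x' = -5.1 * 0.8387 - 4.6 * 0.5446
= -4.2772 - 2.5053
= -6.7826


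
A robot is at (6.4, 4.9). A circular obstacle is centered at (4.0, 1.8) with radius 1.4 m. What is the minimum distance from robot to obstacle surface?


center_dist = sqrt((6.4-4.0)^2 + (4.9-1.8)^2)
= sqrt(5.76 + 9.61)
= 3.9205
min_dist = center_dist - radius = 3.9205 - 1.4 = 2.5205 m


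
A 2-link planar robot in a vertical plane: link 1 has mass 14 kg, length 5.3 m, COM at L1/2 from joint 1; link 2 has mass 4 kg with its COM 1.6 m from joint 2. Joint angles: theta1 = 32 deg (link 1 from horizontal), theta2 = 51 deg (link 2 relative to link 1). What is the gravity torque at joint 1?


Horizontal distance from joint 1 to link-1 COM:
  x_c1 = (L1/2)*cos(t1) = 2.65 * 0.848 = 2.2473 m
Horizontal distance from joint 1 to link-2 COM:
  x_c2 = L1*cos(t1) + Lc2*cos(t1+t2)
       = 5.3*0.848 + 1.6*0.1219 = 4.6896 m
tau1 = m1*g*x_c1 + m2*g*x_c2
     = 14*9.81*2.2473 + 4*9.81*4.6896
     = 308.648 + 184.0217
     = 492.6697 Nm


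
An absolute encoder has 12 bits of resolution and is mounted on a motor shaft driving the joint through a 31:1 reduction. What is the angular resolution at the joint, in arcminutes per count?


counts = 2^12 = 4096
effective counts at joint = 4096 * 31 = 126976
resolution = 360*60 / 126976
= 0.1701 arcmin/count


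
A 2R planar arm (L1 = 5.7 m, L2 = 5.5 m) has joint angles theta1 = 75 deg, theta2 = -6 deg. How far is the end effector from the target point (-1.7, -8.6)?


End effector via forward kinematics:
x = L1*cos(t1) + L2*cos(t1+t2) = 3.4463
y = L1*sin(t1) + L2*sin(t1+t2) = 10.6405
Distance to target:
d = sqrt((-1.7 - 3.4463)^2 + (-8.6 - 10.6405)^2)
= sqrt(26.4843 + 370.1957)
= 19.9168 m


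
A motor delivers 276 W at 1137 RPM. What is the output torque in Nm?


omega = 1137 * 2*pi/60 = 119.0664 rad/s
tau = P / omega = 276 / 119.0664
= 2.318 Nm


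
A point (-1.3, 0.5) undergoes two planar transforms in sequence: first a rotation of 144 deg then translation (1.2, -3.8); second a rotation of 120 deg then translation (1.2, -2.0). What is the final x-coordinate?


After transform 1:
x1 = cos(144)*-1.3 - sin(144)*0.5 + 1.2 = 1.9578
y1 = sin(144)*-1.3 + cos(144)*0.5 + -3.8 = -4.9686
After transform 2:
x2 = cos(120)*1.9578 - sin(120)*-4.9686 + 1.2
= 4.524


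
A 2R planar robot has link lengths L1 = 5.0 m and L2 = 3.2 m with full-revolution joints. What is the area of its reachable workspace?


r_max = L1 + L2 = 8.2 m
r_min = |L1 - L2| = 1.8 m
Area = pi*(r_max^2 - r_min^2)
= pi*(67.24 - 3.24)
= pi * 64.0
= 201.0619 m^2


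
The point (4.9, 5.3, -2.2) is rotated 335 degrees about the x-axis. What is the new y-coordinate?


Rotation about x-axis: y' = y*cos(theta) - z*sin(theta)
= 5.3 * 0.9063 - -2.2 * -0.4226
= 3.8737


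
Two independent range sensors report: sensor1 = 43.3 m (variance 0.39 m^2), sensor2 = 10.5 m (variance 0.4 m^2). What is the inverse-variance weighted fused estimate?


w1 = (1/var1) / (1/var1 + 1/var2)
   = 2.5641 / (2.5641 + 2.5) = 0.5063
w2 = 1 - w1 = 0.4937
fused = w1*s1 + w2*s2 = 21.9241 + 5.1835
= 27.1076 m


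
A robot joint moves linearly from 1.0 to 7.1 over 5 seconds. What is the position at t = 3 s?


s = t/T = 3/5 = 0.6
p(t) = p0 + (pf-p0)*s
= 1.0 + (7.1 - 1.0) * 0.6
= 4.66


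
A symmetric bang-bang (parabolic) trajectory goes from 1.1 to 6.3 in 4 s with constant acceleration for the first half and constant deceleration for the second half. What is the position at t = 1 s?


Symmetric rest-to-rest: each phase covers (pf-p0)/2 in time T/2. 0.5*a*(T/2)^2 = (pf-p0)/2 => a = 4*(pf-p0)/T^2
a = 4*(6.3-1.1)/4^2 = 1.3
t = 1 is in the acceleration phase (t <= T/2).
p = p0 + 0.5*a*t^2 = 1.1 + 0.5*1.3*1^2
= 1.75


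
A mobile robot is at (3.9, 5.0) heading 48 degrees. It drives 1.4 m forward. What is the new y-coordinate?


y_new = y0 + d*sin(theta)
= 5.0 + 1.4*sin(48)
= 5.0 + 1.0404
= 6.0404


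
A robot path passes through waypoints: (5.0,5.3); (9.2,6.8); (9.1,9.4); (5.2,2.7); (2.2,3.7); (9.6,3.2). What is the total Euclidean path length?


Segment lengths:
  seg1 = sqrt((4.2)^2 + (1.5)^2) = 4.4598
  seg2 = sqrt((-0.1)^2 + (2.6)^2) = 2.6019
  seg3 = sqrt((-3.9)^2 + (-6.7)^2) = 7.7524
  seg4 = sqrt((-3.0)^2 + (1.0)^2) = 3.1623
  seg5 = sqrt((7.4)^2 + (-0.5)^2) = 7.4169
Total = 25.3933


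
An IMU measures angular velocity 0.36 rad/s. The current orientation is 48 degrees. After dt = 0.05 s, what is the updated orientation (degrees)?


delta_theta = w * dt = 0.36 * 0.05 = 0.018 rad
= 1.0313 deg
theta_new = 48 + 1.0313 = 49.0313 deg


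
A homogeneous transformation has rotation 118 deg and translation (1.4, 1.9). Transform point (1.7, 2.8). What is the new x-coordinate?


x' = cos(theta)*px - sin(theta)*py + tx
= -0.4695*1.7 - 0.8829*2.8 + 1.4
= -1.8704


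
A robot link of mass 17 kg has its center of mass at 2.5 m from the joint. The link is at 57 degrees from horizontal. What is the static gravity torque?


tau = m*g*L*cos(angle)
= 17 * 9.81 * 2.5 * cos(57 deg)
= 17 * 9.81 * 2.5 * 0.5446
= 227.0736 Nm


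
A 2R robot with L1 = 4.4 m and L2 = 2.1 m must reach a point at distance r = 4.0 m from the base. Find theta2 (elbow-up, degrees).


cos(theta2) = (r^2 - L1^2 - L2^2) / (2*L1*L2)
cos(theta2) = (16.0 - 19.36 - 4.41) / 18.48
cos(theta2) = -0.420455
theta2 = 114.8633 degrees


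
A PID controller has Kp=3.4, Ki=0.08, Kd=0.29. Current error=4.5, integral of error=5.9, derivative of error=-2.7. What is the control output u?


u = Kp*e + Ki*int(e) + Kd*de/dt
= 3.4*4.5 + 0.08*5.9 + 0.29*(-2.7)
= 15.3 + 0.472 + -0.783
= 14.989


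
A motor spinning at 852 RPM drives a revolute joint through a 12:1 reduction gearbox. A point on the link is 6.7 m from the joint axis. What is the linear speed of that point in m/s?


omega_motor = 852 * 2*pi/60 = 89.2212 rad/s
omega_joint = omega_motor / 12 = 7.4351 rad/s
v = omega_joint * r = 7.4351 * 6.7
= 49.8152 m/s


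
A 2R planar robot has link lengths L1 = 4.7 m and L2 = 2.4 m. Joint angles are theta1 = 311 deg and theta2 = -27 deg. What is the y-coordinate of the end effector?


Convert angles to radians: theta1 = 5.428, theta2 = -0.4712
y = L1*sin(theta1) + L2*sin(theta1+theta2)
y = -3.5471 + -2.3287
y = -5.8758


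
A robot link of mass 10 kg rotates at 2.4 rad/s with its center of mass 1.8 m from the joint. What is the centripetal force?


F = m * omega^2 * r
= 10 * 2.4^2 * 1.8
= 10 * 5.76 * 1.8
= 103.68 N


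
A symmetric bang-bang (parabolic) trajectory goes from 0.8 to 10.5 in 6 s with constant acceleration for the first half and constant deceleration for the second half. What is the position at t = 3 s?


Symmetric rest-to-rest: each phase covers (pf-p0)/2 in time T/2. 0.5*a*(T/2)^2 = (pf-p0)/2 => a = 4*(pf-p0)/T^2
a = 4*(10.5-0.8)/6^2 = 1.0778
t = 3 is in the acceleration phase (t <= T/2).
p = p0 + 0.5*a*t^2 = 0.8 + 0.5*1.0778*3^2
= 5.65


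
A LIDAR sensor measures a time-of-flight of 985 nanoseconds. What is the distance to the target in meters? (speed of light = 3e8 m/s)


tof = 985 ns = 9.85e-07 s
dist = c * tof / 2
= 3e8 * 9.85e-07 / 2
= 147.75 m


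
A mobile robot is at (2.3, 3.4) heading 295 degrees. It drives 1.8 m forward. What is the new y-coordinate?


y_new = y0 + d*sin(theta)
= 3.4 + 1.8*sin(295)
= 3.4 + -1.6314
= 1.7686


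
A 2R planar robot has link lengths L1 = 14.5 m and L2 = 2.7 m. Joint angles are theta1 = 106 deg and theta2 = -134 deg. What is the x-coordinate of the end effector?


Convert angles to radians: theta1 = 1.85, theta2 = -2.3387
x = L1*cos(theta1) + L2*cos(theta1+theta2)
x = -3.9967 + 2.384
x = -1.6128


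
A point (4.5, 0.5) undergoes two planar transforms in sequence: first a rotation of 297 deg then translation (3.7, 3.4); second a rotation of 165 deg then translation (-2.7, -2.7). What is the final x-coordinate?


After transform 1:
x1 = cos(297)*4.5 - sin(297)*0.5 + 3.7 = 6.1885
y1 = sin(297)*4.5 + cos(297)*0.5 + 3.4 = -0.3825
After transform 2:
x2 = cos(165)*6.1885 - sin(165)*-0.3825 + -2.7
= -8.5786


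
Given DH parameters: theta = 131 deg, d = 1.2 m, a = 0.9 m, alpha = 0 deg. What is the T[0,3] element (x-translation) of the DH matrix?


T[0,3] = a * cos(theta)
= 0.9 * cos(131 deg)
= 0.9 * -0.6561
= -0.5905


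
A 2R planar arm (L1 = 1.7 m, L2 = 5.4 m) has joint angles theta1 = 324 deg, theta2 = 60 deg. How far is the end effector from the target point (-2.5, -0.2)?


End effector via forward kinematics:
x = L1*cos(t1) + L2*cos(t1+t2) = 6.3085
y = L1*sin(t1) + L2*sin(t1+t2) = 1.1971
Distance to target:
d = sqrt((-2.5 - 6.3085)^2 + (-0.2 - 1.1971)^2)
= sqrt(77.5892 + 1.952)
= 8.9186 m


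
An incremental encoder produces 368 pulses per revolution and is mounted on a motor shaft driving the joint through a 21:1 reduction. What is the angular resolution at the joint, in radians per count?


counts per rev = 368
effective counts at joint = 368 * 21 = 7728
resolution = 2*pi / 7728
= 8.1304e-04 rad/count


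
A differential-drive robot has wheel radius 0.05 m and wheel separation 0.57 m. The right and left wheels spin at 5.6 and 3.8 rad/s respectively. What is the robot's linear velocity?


vR = r*wR = 0.05*5.6 = 0.28 m/s
vL = r*wL = 0.05*3.8 = 0.19 m/s
v = (vR+vL)/2 = 0.235 m/s
omega = (vR-vL)/L = 0.1579 rad/s
linear velocity = 0.235 m/s


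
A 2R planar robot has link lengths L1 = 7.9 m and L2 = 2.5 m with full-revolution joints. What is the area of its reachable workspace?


r_max = L1 + L2 = 10.4 m
r_min = |L1 - L2| = 5.4 m
Area = pi*(r_max^2 - r_min^2)
= pi*(108.16 - 29.16)
= pi * 79.0
= 248.1858 m^2


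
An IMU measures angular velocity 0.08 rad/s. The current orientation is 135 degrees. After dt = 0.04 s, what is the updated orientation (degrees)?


delta_theta = w * dt = 0.08 * 0.04 = 0.0032 rad
= 0.1833 deg
theta_new = 135 + 0.1833 = 135.1833 deg


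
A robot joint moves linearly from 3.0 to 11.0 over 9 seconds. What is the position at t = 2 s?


s = t/T = 2/9 = 0.2222
p(t) = p0 + (pf-p0)*s
= 3.0 + (11.0 - 3.0) * 0.2222
= 4.7778


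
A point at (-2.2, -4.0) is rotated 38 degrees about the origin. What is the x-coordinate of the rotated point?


x' = x*cos(theta) - y*sin(theta)
cos(38 deg) = 0.788, sin(38 deg) = 0.6157
x' = -2.2 * 0.788 - -4.0 * 0.6157
= -1.7336 - -2.4626
= 0.729


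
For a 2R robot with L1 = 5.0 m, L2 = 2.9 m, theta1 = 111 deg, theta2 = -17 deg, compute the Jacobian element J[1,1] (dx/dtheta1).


J[1,1] = -L1*sin(t1) - L2*sin(t1+t2)
= -5.0*sin(111) - 2.9*sin(94)
= -7.5608


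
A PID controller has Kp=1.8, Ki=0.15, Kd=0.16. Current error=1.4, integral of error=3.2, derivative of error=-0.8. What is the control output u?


u = Kp*e + Ki*int(e) + Kd*de/dt
= 1.8*1.4 + 0.15*3.2 + 0.16*(-0.8)
= 2.52 + 0.48 + -0.128
= 2.872


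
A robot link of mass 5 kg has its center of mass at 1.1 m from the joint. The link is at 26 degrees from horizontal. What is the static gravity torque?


tau = m*g*L*cos(angle)
= 5 * 9.81 * 1.1 * cos(26 deg)
= 5 * 9.81 * 1.1 * 0.8988
= 48.4944 Nm


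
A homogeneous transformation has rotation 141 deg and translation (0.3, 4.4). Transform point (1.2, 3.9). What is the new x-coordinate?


x' = cos(theta)*px - sin(theta)*py + tx
= -0.7771*1.2 - 0.6293*3.9 + 0.3
= -3.0869


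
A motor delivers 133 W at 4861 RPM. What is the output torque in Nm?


omega = 4861 * 2*pi/60 = 509.0427 rad/s
tau = P / omega = 133 / 509.0427
= 0.2613 Nm


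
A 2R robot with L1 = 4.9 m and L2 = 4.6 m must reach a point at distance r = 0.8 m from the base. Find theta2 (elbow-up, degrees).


cos(theta2) = (r^2 - L1^2 - L2^2) / (2*L1*L2)
cos(theta2) = (0.64 - 24.01 - 21.16) / 45.08
cos(theta2) = -0.987799
theta2 = 171.0408 degrees


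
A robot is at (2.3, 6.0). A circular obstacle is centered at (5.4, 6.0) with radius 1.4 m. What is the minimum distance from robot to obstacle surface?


center_dist = sqrt((2.3-5.4)^2 + (6.0-6.0)^2)
= sqrt(9.61 + 0.0)
= 3.1
min_dist = center_dist - radius = 3.1 - 1.4 = 1.7 m


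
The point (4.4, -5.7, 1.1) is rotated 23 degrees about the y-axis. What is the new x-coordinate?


Rotation about y-axis: x' = x*cos(theta) + z*sin(theta)
= 4.4 * 0.9205 + 1.1 * 0.3907
= 4.48


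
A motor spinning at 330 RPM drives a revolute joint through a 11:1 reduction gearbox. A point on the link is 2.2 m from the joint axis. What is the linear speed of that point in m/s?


omega_motor = 330 * 2*pi/60 = 34.5575 rad/s
omega_joint = omega_motor / 11 = 3.1416 rad/s
v = omega_joint * r = 3.1416 * 2.2
= 6.9115 m/s


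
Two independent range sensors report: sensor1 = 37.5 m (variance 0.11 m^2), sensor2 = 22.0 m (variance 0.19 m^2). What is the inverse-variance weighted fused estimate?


w1 = (1/var1) / (1/var1 + 1/var2)
   = 9.0909 / (9.0909 + 5.2632) = 0.6333
w2 = 1 - w1 = 0.3667
fused = w1*s1 + w2*s2 = 23.75 + 8.0667
= 31.8167 m


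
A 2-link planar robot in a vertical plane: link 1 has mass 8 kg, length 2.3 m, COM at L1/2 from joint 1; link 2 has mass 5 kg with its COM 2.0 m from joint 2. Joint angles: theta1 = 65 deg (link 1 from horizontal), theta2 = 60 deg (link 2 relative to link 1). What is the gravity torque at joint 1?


Horizontal distance from joint 1 to link-1 COM:
  x_c1 = (L1/2)*cos(t1) = 1.15 * 0.4226 = 0.486 m
Horizontal distance from joint 1 to link-2 COM:
  x_c2 = L1*cos(t1) + Lc2*cos(t1+t2)
       = 2.3*0.4226 + 2.0*-0.5736 = -0.1751 m
tau1 = m1*g*x_c1 + m2*g*x_c2
     = 8*9.81*0.486 + 5*9.81*-0.1751
     = 38.1421 + -8.5902
     = 29.552 Nm


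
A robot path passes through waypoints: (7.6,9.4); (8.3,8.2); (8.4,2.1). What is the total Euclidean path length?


Segment lengths:
  seg1 = sqrt((0.7)^2 + (-1.2)^2) = 1.3892
  seg2 = sqrt((0.1)^2 + (-6.1)^2) = 6.1008
Total = 7.4901


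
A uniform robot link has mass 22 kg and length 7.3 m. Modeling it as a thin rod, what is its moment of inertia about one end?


I = (1/3) * m * L^2
= (1/3) * 22 * 7.3^2
= 0.333333 * 22 * 53.29
= 390.7933 kg*m^2


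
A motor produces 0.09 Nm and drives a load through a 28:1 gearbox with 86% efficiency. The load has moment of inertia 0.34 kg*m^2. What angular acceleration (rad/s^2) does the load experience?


tau_out = tau_motor * N * eta
= 0.09 * 28 * 0.86 = 2.1672 Nm
alpha = tau_out / I = 2.1672 / 0.34
= 6.3741 rad/s^2


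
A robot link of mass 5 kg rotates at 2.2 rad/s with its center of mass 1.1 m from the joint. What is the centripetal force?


F = m * omega^2 * r
= 5 * 2.2^2 * 1.1
= 5 * 4.84 * 1.1
= 26.62 N


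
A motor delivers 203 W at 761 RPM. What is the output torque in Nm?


omega = 761 * 2*pi/60 = 79.6917 rad/s
tau = P / omega = 203 / 79.6917
= 2.5473 Nm


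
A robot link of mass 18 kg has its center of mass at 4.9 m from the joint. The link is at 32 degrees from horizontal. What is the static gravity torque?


tau = m*g*L*cos(angle)
= 18 * 9.81 * 4.9 * cos(32 deg)
= 18 * 9.81 * 4.9 * 0.848
= 733.7668 Nm


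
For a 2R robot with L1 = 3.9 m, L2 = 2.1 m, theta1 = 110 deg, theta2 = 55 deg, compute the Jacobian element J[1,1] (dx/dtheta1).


J[1,1] = -L1*sin(t1) - L2*sin(t1+t2)
= -3.9*sin(110) - 2.1*sin(165)
= -4.2083


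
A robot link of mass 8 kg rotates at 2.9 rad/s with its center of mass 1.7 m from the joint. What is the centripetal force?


F = m * omega^2 * r
= 8 * 2.9^2 * 1.7
= 8 * 8.41 * 1.7
= 114.376 N


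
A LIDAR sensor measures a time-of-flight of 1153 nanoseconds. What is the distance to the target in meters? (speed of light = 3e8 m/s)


tof = 1153 ns = 1.153e-06 s
dist = c * tof / 2
= 3e8 * 1.153e-06 / 2
= 172.95 m


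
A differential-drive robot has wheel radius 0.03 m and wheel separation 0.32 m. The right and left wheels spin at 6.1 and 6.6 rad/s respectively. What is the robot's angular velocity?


vR = r*wR = 0.03*6.1 = 0.183 m/s
vL = r*wL = 0.03*6.6 = 0.198 m/s
v = (vR+vL)/2 = 0.1905 m/s
omega = (vR-vL)/L = -0.0469 rad/s
angular velocity = -0.0469 rad/s


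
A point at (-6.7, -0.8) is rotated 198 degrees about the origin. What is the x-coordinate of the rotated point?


x' = x*cos(theta) - y*sin(theta)
cos(198 deg) = -0.9511, sin(198 deg) = -0.309
x' = -6.7 * -0.9511 - -0.8 * -0.309
= 6.3721 - 0.2472
= 6.1249


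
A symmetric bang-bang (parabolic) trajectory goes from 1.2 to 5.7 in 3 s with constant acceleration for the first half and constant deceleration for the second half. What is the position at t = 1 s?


Symmetric rest-to-rest: each phase covers (pf-p0)/2 in time T/2. 0.5*a*(T/2)^2 = (pf-p0)/2 => a = 4*(pf-p0)/T^2
a = 4*(5.7-1.2)/3^2 = 2.0
t = 1 is in the acceleration phase (t <= T/2).
p = p0 + 0.5*a*t^2 = 1.2 + 0.5*2.0*1^2
= 2.2


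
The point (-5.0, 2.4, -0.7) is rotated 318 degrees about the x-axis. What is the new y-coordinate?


Rotation about x-axis: y' = y*cos(theta) - z*sin(theta)
= 2.4 * 0.7431 - -0.7 * -0.6691
= 1.3152


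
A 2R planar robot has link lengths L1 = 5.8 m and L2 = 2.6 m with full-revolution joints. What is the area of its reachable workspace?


r_max = L1 + L2 = 8.4 m
r_min = |L1 - L2| = 3.2 m
Area = pi*(r_max^2 - r_min^2)
= pi*(70.56 - 10.24)
= pi * 60.32
= 189.5009 m^2


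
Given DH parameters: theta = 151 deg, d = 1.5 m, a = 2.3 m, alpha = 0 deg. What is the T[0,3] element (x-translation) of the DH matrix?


T[0,3] = a * cos(theta)
= 2.3 * cos(151 deg)
= 2.3 * -0.8746
= -2.0116


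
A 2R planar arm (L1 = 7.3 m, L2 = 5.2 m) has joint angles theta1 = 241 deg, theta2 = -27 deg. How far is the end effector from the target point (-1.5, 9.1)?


End effector via forward kinematics:
x = L1*cos(t1) + L2*cos(t1+t2) = -7.8501
y = L1*sin(t1) + L2*sin(t1+t2) = -9.2925
Distance to target:
d = sqrt((-1.5 - -7.8501)^2 + (9.1 - -9.2925)^2)
= sqrt(40.3238 + 338.285)
= 19.4579 m


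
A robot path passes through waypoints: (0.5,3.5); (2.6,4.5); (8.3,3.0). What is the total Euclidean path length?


Segment lengths:
  seg1 = sqrt((2.1)^2 + (1.0)^2) = 2.3259
  seg2 = sqrt((5.7)^2 + (-1.5)^2) = 5.8941
Total = 8.22


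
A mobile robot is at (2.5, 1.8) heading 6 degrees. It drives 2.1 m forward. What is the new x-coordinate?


x_new = x0 + d*cos(theta)
= 2.5 + 2.1*cos(6)
= 2.5 + 2.0885
= 4.5885


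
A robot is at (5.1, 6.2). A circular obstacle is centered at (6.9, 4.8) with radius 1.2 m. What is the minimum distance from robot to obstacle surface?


center_dist = sqrt((5.1-6.9)^2 + (6.2-4.8)^2)
= sqrt(3.24 + 1.96)
= 2.2804
min_dist = center_dist - radius = 2.2804 - 1.2 = 1.0804 m


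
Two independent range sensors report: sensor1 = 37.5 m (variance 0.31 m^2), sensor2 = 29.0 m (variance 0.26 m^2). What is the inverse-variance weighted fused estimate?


w1 = (1/var1) / (1/var1 + 1/var2)
   = 3.2258 / (3.2258 + 3.8462) = 0.4561
w2 = 1 - w1 = 0.5439
fused = w1*s1 + w2*s2 = 17.1053 + 15.7719
= 32.8772 m


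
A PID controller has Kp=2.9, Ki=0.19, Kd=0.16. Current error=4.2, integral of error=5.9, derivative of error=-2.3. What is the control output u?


u = Kp*e + Ki*int(e) + Kd*de/dt
= 2.9*4.2 + 0.19*5.9 + 0.16*(-2.3)
= 12.18 + 1.121 + -0.368
= 12.933


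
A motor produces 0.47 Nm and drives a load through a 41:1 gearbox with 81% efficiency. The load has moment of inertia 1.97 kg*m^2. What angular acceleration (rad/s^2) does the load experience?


tau_out = tau_motor * N * eta
= 0.47 * 41 * 0.81 = 15.6087 Nm
alpha = tau_out / I = 15.6087 / 1.97
= 7.9232 rad/s^2


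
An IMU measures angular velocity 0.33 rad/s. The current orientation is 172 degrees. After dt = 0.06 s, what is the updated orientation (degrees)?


delta_theta = w * dt = 0.33 * 0.06 = 0.0198 rad
= 1.1345 deg
theta_new = 172 + 1.1345 = 173.1345 deg


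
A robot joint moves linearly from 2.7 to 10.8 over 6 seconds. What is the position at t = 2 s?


s = t/T = 2/6 = 0.3333
p(t) = p0 + (pf-p0)*s
= 2.7 + (10.8 - 2.7) * 0.3333
= 5.4


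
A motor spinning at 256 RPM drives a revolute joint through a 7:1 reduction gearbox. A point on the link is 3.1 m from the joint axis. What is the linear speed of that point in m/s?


omega_motor = 256 * 2*pi/60 = 26.8083 rad/s
omega_joint = omega_motor / 7 = 3.8298 rad/s
v = omega_joint * r = 3.8298 * 3.1
= 11.8722 m/s


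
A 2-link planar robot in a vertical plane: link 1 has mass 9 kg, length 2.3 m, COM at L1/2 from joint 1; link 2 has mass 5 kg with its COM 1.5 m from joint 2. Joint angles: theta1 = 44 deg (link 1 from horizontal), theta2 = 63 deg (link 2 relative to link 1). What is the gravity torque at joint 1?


Horizontal distance from joint 1 to link-1 COM:
  x_c1 = (L1/2)*cos(t1) = 1.15 * 0.7193 = 0.8272 m
Horizontal distance from joint 1 to link-2 COM:
  x_c2 = L1*cos(t1) + Lc2*cos(t1+t2)
       = 2.3*0.7193 + 1.5*-0.2924 = 1.2159 m
tau1 = m1*g*x_c1 + m2*g*x_c2
     = 9*9.81*0.8272 + 5*9.81*1.2159
     = 73.0371 + 59.6411
     = 132.6782 Nm


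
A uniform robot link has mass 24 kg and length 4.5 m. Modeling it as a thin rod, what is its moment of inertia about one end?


I = (1/3) * m * L^2
= (1/3) * 24 * 4.5^2
= 0.333333 * 24 * 20.25
= 162.0 kg*m^2


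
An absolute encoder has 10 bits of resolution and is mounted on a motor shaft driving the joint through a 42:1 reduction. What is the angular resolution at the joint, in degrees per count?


counts = 2^10 = 1024
effective counts at joint = 1024 * 42 = 43008
resolution = 360 / 43008
= 0.0084 deg/count


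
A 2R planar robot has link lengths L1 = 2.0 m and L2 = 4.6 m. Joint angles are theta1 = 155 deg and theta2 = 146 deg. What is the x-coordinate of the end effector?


Convert angles to radians: theta1 = 2.7053, theta2 = 2.5482
x = L1*cos(theta1) + L2*cos(theta1+theta2)
x = -1.8126 + 2.3692
x = 0.5566


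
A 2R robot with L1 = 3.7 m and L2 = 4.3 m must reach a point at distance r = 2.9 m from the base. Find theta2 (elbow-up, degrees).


cos(theta2) = (r^2 - L1^2 - L2^2) / (2*L1*L2)
cos(theta2) = (8.41 - 13.69 - 18.49) / 31.82
cos(theta2) = -0.747014
theta2 = 138.3324 degrees


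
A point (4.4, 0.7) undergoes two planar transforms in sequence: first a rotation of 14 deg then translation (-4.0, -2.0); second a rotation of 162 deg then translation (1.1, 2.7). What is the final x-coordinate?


After transform 1:
x1 = cos(14)*4.4 - sin(14)*0.7 + -4.0 = 0.1
y1 = sin(14)*4.4 + cos(14)*0.7 + -2.0 = -0.2563
After transform 2:
x2 = cos(162)*0.1 - sin(162)*-0.2563 + 1.1
= 1.0841


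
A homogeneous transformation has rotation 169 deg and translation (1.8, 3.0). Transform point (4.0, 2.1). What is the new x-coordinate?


x' = cos(theta)*px - sin(theta)*py + tx
= -0.9816*4.0 - 0.1908*2.1 + 1.8
= -2.5272


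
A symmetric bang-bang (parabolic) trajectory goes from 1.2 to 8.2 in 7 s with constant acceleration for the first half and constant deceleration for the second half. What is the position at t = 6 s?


Symmetric rest-to-rest: each phase covers (pf-p0)/2 in time T/2. 0.5*a*(T/2)^2 = (pf-p0)/2 => a = 4*(pf-p0)/T^2
a = 4*(8.2-1.2)/7^2 = 0.5714
t = 6 is in the deceleration phase (t > T/2).
p = pf - 0.5*a*(T-t)^2 = 8.2 - 0.5*0.5714*1^2
= 7.9143


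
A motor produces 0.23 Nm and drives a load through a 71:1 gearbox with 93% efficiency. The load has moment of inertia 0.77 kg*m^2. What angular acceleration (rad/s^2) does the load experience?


tau_out = tau_motor * N * eta
= 0.23 * 71 * 0.93 = 15.1869 Nm
alpha = tau_out / I = 15.1869 / 0.77
= 19.7232 rad/s^2


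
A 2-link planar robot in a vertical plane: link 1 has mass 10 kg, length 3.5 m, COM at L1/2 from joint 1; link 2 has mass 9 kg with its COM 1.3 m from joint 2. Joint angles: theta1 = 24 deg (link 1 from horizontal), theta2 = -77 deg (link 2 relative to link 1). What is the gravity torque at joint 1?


Horizontal distance from joint 1 to link-1 COM:
  x_c1 = (L1/2)*cos(t1) = 1.75 * 0.9135 = 1.5987 m
Horizontal distance from joint 1 to link-2 COM:
  x_c2 = L1*cos(t1) + Lc2*cos(t1+t2)
       = 3.5*0.9135 + 1.3*0.6018 = 3.9798 m
tau1 = m1*g*x_c1 + m2*g*x_c2
     = 10*9.81*1.5987 + 9*9.81*3.9798
     = 156.8329 + 351.3738
     = 508.2067 Nm


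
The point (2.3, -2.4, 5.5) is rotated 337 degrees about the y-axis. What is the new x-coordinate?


Rotation about y-axis: x' = x*cos(theta) + z*sin(theta)
= 2.3 * 0.9205 + 5.5 * -0.3907
= -0.0319


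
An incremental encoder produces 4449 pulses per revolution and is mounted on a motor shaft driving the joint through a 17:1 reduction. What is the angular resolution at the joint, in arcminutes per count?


counts per rev = 4449
effective counts at joint = 4449 * 17 = 75633
resolution = 360*60 / 75633
= 0.2856 arcmin/count


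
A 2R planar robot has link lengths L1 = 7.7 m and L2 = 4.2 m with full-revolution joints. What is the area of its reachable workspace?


r_max = L1 + L2 = 11.9 m
r_min = |L1 - L2| = 3.5 m
Area = pi*(r_max^2 - r_min^2)
= pi*(141.61 - 12.25)
= pi * 129.36
= 406.3964 m^2


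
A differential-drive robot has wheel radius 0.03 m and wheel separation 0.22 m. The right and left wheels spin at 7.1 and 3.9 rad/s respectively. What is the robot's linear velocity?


vR = r*wR = 0.03*7.1 = 0.213 m/s
vL = r*wL = 0.03*3.9 = 0.117 m/s
v = (vR+vL)/2 = 0.165 m/s
omega = (vR-vL)/L = 0.4364 rad/s
linear velocity = 0.165 m/s


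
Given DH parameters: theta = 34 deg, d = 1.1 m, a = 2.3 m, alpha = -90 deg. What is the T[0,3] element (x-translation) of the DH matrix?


T[0,3] = a * cos(theta)
= 2.3 * cos(34 deg)
= 2.3 * 0.829
= 1.9068


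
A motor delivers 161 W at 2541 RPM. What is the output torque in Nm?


omega = 2541 * 2*pi/60 = 266.0929 rad/s
tau = P / omega = 161 / 266.0929
= 0.6051 Nm


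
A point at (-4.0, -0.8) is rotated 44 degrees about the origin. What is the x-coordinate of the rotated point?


x' = x*cos(theta) - y*sin(theta)
cos(44 deg) = 0.7193, sin(44 deg) = 0.6947
x' = -4.0 * 0.7193 - -0.8 * 0.6947
= -2.8774 - -0.5557
= -2.3216


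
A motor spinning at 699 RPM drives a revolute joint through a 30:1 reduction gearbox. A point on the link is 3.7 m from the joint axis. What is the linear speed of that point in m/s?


omega_motor = 699 * 2*pi/60 = 73.1991 rad/s
omega_joint = omega_motor / 30 = 2.44 rad/s
v = omega_joint * r = 2.44 * 3.7
= 9.0279 m/s


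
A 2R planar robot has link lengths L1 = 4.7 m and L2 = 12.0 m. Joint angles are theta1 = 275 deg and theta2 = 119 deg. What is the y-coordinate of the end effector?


Convert angles to radians: theta1 = 4.7997, theta2 = 2.0769
y = L1*sin(theta1) + L2*sin(theta1+theta2)
y = -4.6821 + 6.7103
y = 2.0282


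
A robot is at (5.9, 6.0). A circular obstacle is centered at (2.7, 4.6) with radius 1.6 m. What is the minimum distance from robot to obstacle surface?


center_dist = sqrt((5.9-2.7)^2 + (6.0-4.6)^2)
= sqrt(10.24 + 1.96)
= 3.4928
min_dist = center_dist - radius = 3.4928 - 1.6 = 1.8928 m


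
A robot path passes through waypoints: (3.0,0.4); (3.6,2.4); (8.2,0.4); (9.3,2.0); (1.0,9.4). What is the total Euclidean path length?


Segment lengths:
  seg1 = sqrt((0.6)^2 + (2.0)^2) = 2.0881
  seg2 = sqrt((4.6)^2 + (-2.0)^2) = 5.016
  seg3 = sqrt((1.1)^2 + (1.6)^2) = 1.9416
  seg4 = sqrt((-8.3)^2 + (7.4)^2) = 11.1198
Total = 20.1655


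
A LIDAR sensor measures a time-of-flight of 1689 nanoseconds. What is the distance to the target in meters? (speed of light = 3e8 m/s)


tof = 1689 ns = 1.689e-06 s
dist = c * tof / 2
= 3e8 * 1.689e-06 / 2
= 253.35 m


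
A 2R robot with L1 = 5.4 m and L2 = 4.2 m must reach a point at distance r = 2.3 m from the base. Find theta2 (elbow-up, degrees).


cos(theta2) = (r^2 - L1^2 - L2^2) / (2*L1*L2)
cos(theta2) = (5.29 - 29.16 - 17.64) / 45.36
cos(theta2) = -0.915123
theta2 = 156.2233 degrees


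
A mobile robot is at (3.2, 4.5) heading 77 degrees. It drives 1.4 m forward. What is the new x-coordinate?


x_new = x0 + d*cos(theta)
= 3.2 + 1.4*cos(77)
= 3.2 + 0.3149
= 3.5149


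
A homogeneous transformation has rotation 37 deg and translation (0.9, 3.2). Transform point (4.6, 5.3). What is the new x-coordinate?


x' = cos(theta)*px - sin(theta)*py + tx
= 0.7986*4.6 - 0.6018*5.3 + 0.9
= 1.3841


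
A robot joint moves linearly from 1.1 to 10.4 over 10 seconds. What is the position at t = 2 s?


s = t/T = 2/10 = 0.2
p(t) = p0 + (pf-p0)*s
= 1.1 + (10.4 - 1.1) * 0.2
= 2.96


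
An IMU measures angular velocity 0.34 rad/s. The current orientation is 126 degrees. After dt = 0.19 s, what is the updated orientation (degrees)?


delta_theta = w * dt = 0.34 * 0.19 = 0.0646 rad
= 3.7013 deg
theta_new = 126 + 3.7013 = 129.7013 deg


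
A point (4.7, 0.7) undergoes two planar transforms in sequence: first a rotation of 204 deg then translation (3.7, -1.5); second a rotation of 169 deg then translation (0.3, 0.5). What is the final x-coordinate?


After transform 1:
x1 = cos(204)*4.7 - sin(204)*0.7 + 3.7 = -0.3089
y1 = sin(204)*4.7 + cos(204)*0.7 + -1.5 = -4.0511
After transform 2:
x2 = cos(169)*-0.3089 - sin(169)*-4.0511 + 0.3
= 1.3763


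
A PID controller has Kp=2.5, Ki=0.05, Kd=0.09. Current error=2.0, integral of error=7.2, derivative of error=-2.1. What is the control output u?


u = Kp*e + Ki*int(e) + Kd*de/dt
= 2.5*2.0 + 0.05*7.2 + 0.09*(-2.1)
= 5.0 + 0.36 + -0.189
= 5.171


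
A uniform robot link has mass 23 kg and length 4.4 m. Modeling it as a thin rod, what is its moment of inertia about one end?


I = (1/3) * m * L^2
= (1/3) * 23 * 4.4^2
= 0.333333 * 23 * 19.36
= 148.4267 kg*m^2


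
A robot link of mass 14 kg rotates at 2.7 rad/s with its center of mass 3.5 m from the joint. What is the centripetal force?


F = m * omega^2 * r
= 14 * 2.7^2 * 3.5
= 14 * 7.29 * 3.5
= 357.21 N


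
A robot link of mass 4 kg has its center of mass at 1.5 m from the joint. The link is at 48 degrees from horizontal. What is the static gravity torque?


tau = m*g*L*cos(angle)
= 4 * 9.81 * 1.5 * cos(48 deg)
= 4 * 9.81 * 1.5 * 0.6691
= 39.385 Nm


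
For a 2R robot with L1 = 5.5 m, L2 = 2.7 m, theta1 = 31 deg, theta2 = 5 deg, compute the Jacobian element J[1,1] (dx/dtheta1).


J[1,1] = -L1*sin(t1) - L2*sin(t1+t2)
= -5.5*sin(31) - 2.7*sin(36)
= -4.4197
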